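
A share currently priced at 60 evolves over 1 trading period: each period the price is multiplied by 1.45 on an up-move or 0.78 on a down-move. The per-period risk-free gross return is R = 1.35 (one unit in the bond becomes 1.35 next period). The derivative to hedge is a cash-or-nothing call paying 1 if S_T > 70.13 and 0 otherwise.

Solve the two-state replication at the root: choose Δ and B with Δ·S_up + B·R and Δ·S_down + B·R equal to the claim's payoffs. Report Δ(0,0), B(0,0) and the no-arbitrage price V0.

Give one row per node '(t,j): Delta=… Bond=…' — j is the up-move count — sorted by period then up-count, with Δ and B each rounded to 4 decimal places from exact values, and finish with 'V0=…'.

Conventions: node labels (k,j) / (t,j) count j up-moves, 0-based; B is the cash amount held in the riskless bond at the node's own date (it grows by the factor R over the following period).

Risk-neutral probability p* = (R−d)/(u−d) = (1.35−0.78)/(1.45−0.78) = 0.8507.
At maturity the claim pays: V(1,0)=0.0000, V(1,1)=1.0000
Node (0,0) S=60.0000: V=(p*·1.0000+(1−p*)·0.0000)/1.35=0.6302; Δ=(1.0000−0.0000)/(87.0000−46.8000)=0.0249; B=V−Δ·S=-0.8624
Check: Δ(0,0)·S0 + B(0,0) = 0.6302 = V0.

(0,0): Delta=0.0249 Bond=-0.8624
V0=0.6302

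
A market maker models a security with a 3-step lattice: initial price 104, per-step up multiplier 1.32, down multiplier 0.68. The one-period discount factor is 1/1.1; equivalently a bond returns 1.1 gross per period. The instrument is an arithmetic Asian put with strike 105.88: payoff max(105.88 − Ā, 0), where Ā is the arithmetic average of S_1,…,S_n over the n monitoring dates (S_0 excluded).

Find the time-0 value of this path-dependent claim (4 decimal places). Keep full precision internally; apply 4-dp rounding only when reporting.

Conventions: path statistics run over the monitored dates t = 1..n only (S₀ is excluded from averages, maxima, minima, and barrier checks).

No-arbitrage gives p* = (R−d)/(u−d) = 0.6562: enumerate every path, weight its payoff by its p*-probability, and discount by R^3.
Enumerate all 2^3 = 8 price paths (U = up ×1.32, D = down ×0.68); each path with k up-moves has probability p*^k·(1−p*)^(3−k).
DDD: Ā=50.5035, payoff=55.3765, prob=0.040619
UDD: Ā=98.0362, payoff=7.8438, prob=0.077545
DUD: Ā=75.8496, payoff=30.0304, prob=0.077545
UUD: Ā=147.2374, payoff=0.0000, prob=0.148041
DDU: Ā=60.7626, payoff=45.1174, prob=0.077545
UDU: Ā=117.9510, payoff=0.0000, prob=0.148041
DUU: Ā=95.7643, payoff=10.1157, prob=0.148041
UUU: Ā=185.8954, payoff=0.0000, prob=0.282623
Price = Σ prob·payoff / R^3 = 10.182464 / 1.331000 = 7.6502

price = 7.6502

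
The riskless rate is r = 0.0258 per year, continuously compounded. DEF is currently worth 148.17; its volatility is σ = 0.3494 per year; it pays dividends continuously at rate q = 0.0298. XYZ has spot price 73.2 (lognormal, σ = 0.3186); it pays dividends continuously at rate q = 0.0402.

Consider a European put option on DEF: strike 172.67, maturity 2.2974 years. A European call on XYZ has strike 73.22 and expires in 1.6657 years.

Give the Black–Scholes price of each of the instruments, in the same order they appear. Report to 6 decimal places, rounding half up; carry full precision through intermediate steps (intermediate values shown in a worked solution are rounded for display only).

[DEF put K=172.67]
σ√T = 0.3494·√2.2974 = 0.529592
d₁ = (ln(S/K) + (r−q+σ²/2)T) / (σ√T) = (ln(148.17/172.67) + (0.0258−0.0298+0.3494²/2)·2.2974) / 0.529592 = (-0.153022 + 0.131044) / 0.529592 = -0.041500
d₂ = d₁ − σ√T = -0.041500 − 0.529592 = -0.571091
e^{−rT} = 0.942450
e^{−qT} = 0.933828
N(−d₁) = 0.516551,  N(−d₂) = 0.716031
price = K·e^{−rT}·N(−d₂) − S·e^{−qT}·N(−d₁) = 116.521727 − 71.472798 = 45.048929
[XYZ call K=73.22]
σ√T = 0.3186·√1.6657 = 0.411192
d₁ = (ln(S/K) + (r−q+σ²/2)T) / (σ√T) = (ln(73.2/73.22) + (0.0258−0.0402+0.3186²/2)·1.6657) / 0.411192 = (-0.000273 + 0.060553) / 0.411192 = 0.146598
d₂ = d₁ − σ√T = 0.146598 − 0.411192 = -0.264593
e^{−rT} = 0.957935
e^{−qT} = 0.935232
N(d₁) = 0.558275,  N(d₂) = 0.395661
price = S·e^{−qT}·N(d₁) − K·e^{−rT}·N(d₂) = 38.218950 − 27.751700 = 10.467251

price(DEF put K=172.67) = 45.048929
price(XYZ call K=73.22) = 10.467251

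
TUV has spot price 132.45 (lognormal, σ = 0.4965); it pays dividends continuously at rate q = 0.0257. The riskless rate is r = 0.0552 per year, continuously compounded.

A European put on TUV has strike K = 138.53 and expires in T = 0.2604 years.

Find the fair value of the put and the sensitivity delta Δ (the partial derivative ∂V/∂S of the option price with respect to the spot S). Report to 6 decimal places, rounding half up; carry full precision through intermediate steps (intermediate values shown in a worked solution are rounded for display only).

σ√T = 0.4965·√0.2604 = 0.253361
d₁ = (ln(S/K) + (r−q+σ²/2)T) / (σ√T) = (ln(132.45/138.53) + (0.0552−0.0257+0.4965²/2)·0.2604) / 0.253361 = (-0.044882 + 0.039778) / 0.253361 = -0.020145
d₂ = d₁ − σ√T = -0.020145 − 0.253361 = -0.273506
e^{−rT} = 0.985729
e^{−qT} = 0.993330
N(−d₁) = 0.508036,  N(−d₂) = 0.607768
Put price V = K·e^{−rT}·N(−d₂) − S·e^{−qT}·N(−d₁) = 82.992533 − 66.840580 = 16.151953
Δ = −e^{−qT}·N(−d₁) = -0.504648

price = 16.151953
Δ = -0.504648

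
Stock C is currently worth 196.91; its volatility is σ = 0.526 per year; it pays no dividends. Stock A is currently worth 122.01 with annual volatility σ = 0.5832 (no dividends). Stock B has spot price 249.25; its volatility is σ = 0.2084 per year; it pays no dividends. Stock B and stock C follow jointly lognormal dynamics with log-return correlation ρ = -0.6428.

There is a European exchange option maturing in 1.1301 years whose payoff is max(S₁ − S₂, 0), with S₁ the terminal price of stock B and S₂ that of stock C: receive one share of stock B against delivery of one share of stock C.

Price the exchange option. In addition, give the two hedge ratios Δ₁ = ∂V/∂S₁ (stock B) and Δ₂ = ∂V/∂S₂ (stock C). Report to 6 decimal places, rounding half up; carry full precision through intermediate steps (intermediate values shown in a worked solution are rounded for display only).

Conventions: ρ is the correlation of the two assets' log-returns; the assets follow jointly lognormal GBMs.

σ_eff = √(σ₁² + σ₂² − 2ρσ₁σ₂) = √(0.2084² + 0.526² − 2·-0.6428·0.2084·0.526) = 0.678993
d₁ = (ln(S₁/S₂) + (q₂ − q₁ + σ_eff²/2)T) / (σ_eff√T) = (ln(249.25/196.91) + (0.0 − 0.0 + 0.230516)·1.1301) / 0.721812 = 0.687459
d₂ = d₁ − σ_eff√T = 0.687459 − 0.721812 = -0.034353
N(d₁) = 0.754103,  N(d₂) = 0.486298
V = S₁·e^{−q₁T}·N(d₁) − S₂·e^{−q₂T}·N(d₂) = 187.960205 − 95.756897 = 92.203308
Key observation: the rate r is irrelevant here: denominating values in stock C turns the exchange into a ratio option on S₁/S₂, and discounting at r drops out.
Δ₁ = e^{−q₁T}·N(d₁) = 0.754103;  Δ₂ = −e^{−q₂T}·N(d₂) = -0.486298

exchange price = 92.203308
Δ1 = 0.754103
Δ2 = -0.486298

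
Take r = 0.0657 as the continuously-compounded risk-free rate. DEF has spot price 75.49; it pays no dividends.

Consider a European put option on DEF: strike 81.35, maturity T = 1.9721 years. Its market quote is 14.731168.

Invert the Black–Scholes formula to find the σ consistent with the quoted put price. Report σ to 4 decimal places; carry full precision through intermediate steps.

At σ = 0.4106 the Black–Scholes value reproduces the quote:
σ√T = 0.4106·√1.9721 = 0.576612
d₁ = (ln(S/K) + (r+σ²/2)T) / (σ√T) = (ln(75.49/81.35) + (0.0657+0.4106²/2)·1.9721) / 0.576612 = (-0.074761 + 0.295807) / 0.576612 = 0.383355
d₂ = d₁ − σ√T = 0.383355 − 0.576612 = -0.193257
e^{−rT} = 0.878476
N(−d₁) = 0.350728,  N(−d₂) = 0.576621
V = K·e^{−rT}·N(−d₂) − S·N(−d₁) = 41.207652 − 26.476484 = 14.731168 (matching the quote); vega is positive throughout, so no other σ reproduces this price

sigma = 0.4106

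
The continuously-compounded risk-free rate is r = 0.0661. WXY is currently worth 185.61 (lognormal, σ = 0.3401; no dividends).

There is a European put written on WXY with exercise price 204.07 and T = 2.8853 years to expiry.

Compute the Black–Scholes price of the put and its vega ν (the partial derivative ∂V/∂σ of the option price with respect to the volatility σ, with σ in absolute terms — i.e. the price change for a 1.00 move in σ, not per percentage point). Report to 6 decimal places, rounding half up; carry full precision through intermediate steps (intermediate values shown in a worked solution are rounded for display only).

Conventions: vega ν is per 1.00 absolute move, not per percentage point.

σ√T = 0.3401·√2.8853 = 0.577700
d₁ = (ln(S/K) + (r+σ²/2)T) / (σ√T) = (ln(185.61/204.07) + (0.0661+0.3401²/2)·2.8853) / 0.577700 = (-0.094815 + 0.357587) / 0.577700 = 0.454858
d₂ = d₁ − σ√T = 0.454858 − 0.577700 = -0.122842
e^{−rT} = 0.826365
N(−d₁) = 0.324606,  N(−d₂) = 0.548884
Put price V = K·e^{−rT}·N(−d₂) − S·N(−d₁) = 92.561755 − 60.250053 = 32.311701
φ(d₁) = (1/√(2π))·e^{−d₁²/2} = 0.359735
ν = S·φ(d₁)·√T = 113.417492

price = 32.311701
ν = 113.417492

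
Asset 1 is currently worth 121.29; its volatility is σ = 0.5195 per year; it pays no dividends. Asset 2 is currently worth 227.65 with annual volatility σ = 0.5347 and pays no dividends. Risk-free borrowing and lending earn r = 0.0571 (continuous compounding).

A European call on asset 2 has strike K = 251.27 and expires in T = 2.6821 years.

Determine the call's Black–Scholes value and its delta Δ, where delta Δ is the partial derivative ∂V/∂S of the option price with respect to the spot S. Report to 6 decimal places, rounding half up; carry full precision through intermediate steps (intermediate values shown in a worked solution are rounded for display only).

σ√T = 0.5347·√2.6821 = 0.875685
d₁ = (ln(S/K) + (r+σ²/2)T) / (σ√T) = (ln(227.65/251.27) + (0.0571+0.5347²/2)·2.6821) / 0.875685 = (-0.098719 + 0.536560) / 0.875685 = 0.499998
d₂ = d₁ − σ√T = 0.499998 − 0.875685 = -0.375686
e^{−rT} = 0.858003
N(d₁) = 0.691462,  N(d₂) = 0.353575
Call price V = S·N(d₁) − K·e^{−rT}·N(d₂) = 157.411305 − 76.227396 = 81.183909
Δ = N(d₁) = 0.691462

price = 81.183909
Δ = 0.691462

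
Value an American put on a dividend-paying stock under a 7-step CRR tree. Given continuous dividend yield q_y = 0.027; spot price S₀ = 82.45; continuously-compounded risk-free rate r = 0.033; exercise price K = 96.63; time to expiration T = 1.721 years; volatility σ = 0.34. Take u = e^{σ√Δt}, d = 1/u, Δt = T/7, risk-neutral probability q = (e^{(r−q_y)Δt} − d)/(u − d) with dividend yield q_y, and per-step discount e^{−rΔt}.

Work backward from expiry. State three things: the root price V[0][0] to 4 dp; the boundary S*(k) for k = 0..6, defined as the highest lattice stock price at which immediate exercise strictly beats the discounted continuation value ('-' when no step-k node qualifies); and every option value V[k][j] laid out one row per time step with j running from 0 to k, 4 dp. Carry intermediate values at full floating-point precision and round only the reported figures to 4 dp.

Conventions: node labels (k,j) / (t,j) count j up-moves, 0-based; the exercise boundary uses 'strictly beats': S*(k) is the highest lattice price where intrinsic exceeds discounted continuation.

params: Δt=0.24586 u=1.18363 d=0.84486 q=0.46231 e^(-rΔt)=0.99192
t_7 payoffs: 71.2974 61.1395 46.9086 26.9714 0.0000 0.0000 0.0000 0.0000
t_6: node(6,0) S=29.9844 payoff=66.6456 vs cont=66.0631 → 66.6456 [stop]  node(6,1) S=42.0076 payoff=54.6224 vs cont=54.1195 → 54.6224 [stop]  node(6,2) S=58.8517 payoff=37.7783 vs cont=37.3868 → 37.7783 [stop]  node(6,3) S=82.4500 payoff=14.1800 vs cont=14.3850 → 14.3850 [wait]  node(6,4) S=115.5107 payoff=0.0000 vs cont=0.0000 → 0.0000 [wait]  node(6,5) S=161.8280 payoff=0.0000 vs cont=0.0000 → 0.0000 [wait]  node(6,6) S=226.7176 payoff=0.0000 vs cont=0.0000 → 0.0000 [wait]  ⇒ S*(6)=58.8517
t_5: node(5,0) S=35.4905 payoff=61.1395 vs cont=60.5935 → 61.1395 [stop]  node(5,1) S=49.7214 payoff=46.9086 vs cont=46.4568 → 46.9086 [stop]  node(5,2) S=69.6586 payoff=26.9714 vs cont=26.7455 → 26.9714 [stop]  node(5,3) S=97.5903 payoff=0.0000 vs cont=7.6722 → 7.6722 [wait]  node(5,4) S=136.7219 payoff=0.0000 vs cont=0.0000 → 0.0000 [wait]  node(5,5) S=191.5444 payoff=0.0000 vs cont=0.0000 → 0.0000 [wait]  ⇒ S*(5)=69.6586
t_4: node(4,0) S=42.0076 payoff=54.6224 vs cont=54.1195 → 54.6224 [stop]  node(4,1) S=58.8517 payoff=37.7783 vs cont=37.3868 → 37.7783 [stop]  node(4,2) S=82.4500 payoff=14.1800 vs cont=17.9033 → 17.9033 [wait]  node(4,3) S=115.5107 payoff=0.0000 vs cont=4.0919 → 4.0919 [wait]  node(4,4) S=161.8280 payoff=0.0000 vs cont=0.0000 → 0.0000 [wait]  ⇒ S*(4)=58.8517
t_3: node(3,0) S=49.7214 payoff=46.9086 vs cont=46.4568 → 46.9086 [stop]  node(3,1) S=69.6586 payoff=26.9714 vs cont=28.3588 → 28.3588 [wait]  node(3,2) S=97.5903 payoff=0.0000 vs cont=11.4251 → 11.4251 [wait]  node(3,3) S=136.7219 payoff=0.0000 vs cont=2.1824 → 2.1824 [wait]  ⇒ S*(3)=49.7214
t_2: node(2,0) S=58.8517 payoff=37.7783 vs cont=38.0231 → 38.0231 [wait]  node(2,1) S=82.4500 payoff=14.1800 vs cont=20.3643 → 20.3643 [wait]  node(2,2) S=115.5107 payoff=0.0000 vs cont=7.0943 → 7.0943 [wait]  ⇒ S*(2)=-
t_1: node(1,0) S=69.6586 payoff=26.9714 vs cont=29.6180 → 29.6180 [wait]  node(1,1) S=97.5903 payoff=0.0000 vs cont=14.1144 → 14.1144 [wait]  ⇒ S*(1)=-
t_0: node(0,0) S=82.4500 payoff=14.1800 vs cont=22.2691 → 22.2691 [wait]  ⇒ S*(0)=-

price = 22.2691
boundary = - - - 49.7214 58.8517 69.6586 58.8517
tree:
22.2691
29.6180 14.1144
38.0231 20.3643 7.0943
46.9086 28.3588 11.4251 2.1824
54.6224 37.7783 17.9033 4.0919 0.0000
61.1395 46.9086 26.9714 7.6722 0.0000 0.0000
66.6456 54.6224 37.7783 14.3850 0.0000 0.0000 0.0000
71.2974 61.1395 46.9086 26.9714 0.0000 0.0000 0.0000 0.0000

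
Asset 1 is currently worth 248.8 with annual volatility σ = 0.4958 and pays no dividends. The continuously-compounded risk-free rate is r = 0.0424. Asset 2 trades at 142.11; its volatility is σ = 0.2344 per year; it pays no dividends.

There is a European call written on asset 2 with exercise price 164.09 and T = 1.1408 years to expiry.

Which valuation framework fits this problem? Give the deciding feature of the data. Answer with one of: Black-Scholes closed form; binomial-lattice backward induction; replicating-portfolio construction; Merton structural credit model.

Key observation: with asset 2 following a GBM at constant σ and r, the European call struck at 164.09 prices in closed form — nothing here needs a stepwise model or a balance sheet.

framework: Black-Scholes closed form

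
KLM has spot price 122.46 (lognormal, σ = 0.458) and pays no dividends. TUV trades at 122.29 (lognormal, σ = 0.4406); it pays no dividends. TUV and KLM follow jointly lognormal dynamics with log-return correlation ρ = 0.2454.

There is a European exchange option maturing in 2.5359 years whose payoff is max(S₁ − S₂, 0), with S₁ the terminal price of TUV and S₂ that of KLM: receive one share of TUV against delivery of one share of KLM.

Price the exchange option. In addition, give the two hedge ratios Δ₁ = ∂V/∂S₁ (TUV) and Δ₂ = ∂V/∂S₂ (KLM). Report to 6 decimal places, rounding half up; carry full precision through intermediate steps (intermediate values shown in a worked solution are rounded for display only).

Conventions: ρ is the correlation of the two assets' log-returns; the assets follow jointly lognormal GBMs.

σ_eff = √(σ₁² + σ₂² − 2ρσ₁σ₂) = √(0.4406² + 0.458² − 2·0.2454·0.4406·0.458) = 0.552134
d₁ = (ln(S₁/S₂) + (q₂ − q₁ + σ_eff²/2)T) / (σ_eff√T) = (ln(122.29/122.46) + (0.0 − 0.0 + 0.152426)·2.5359) / 0.879246 = 0.438043
d₂ = d₁ − σ_eff√T = 0.438043 − 0.879246 = -0.441203
N(d₁) = 0.669322,  N(d₂) = 0.329533
V = S₁·e^{−q₁T}·N(d₁) − S₂·e^{−q₂T}·N(d₂) = 81.851435 − 40.354624 = 41.496811
Key observation: the rate r is irrelevant here: denominating values in KLM turns the exchange into a ratio option on S₁/S₂, and discounting at r drops out.
Δ₁ = e^{−q₁T}·N(d₁) = 0.669322;  Δ₂ = −e^{−q₂T}·N(d₂) = -0.329533

exchange price = 41.496811
Δ1 = 0.669322
Δ2 = -0.329533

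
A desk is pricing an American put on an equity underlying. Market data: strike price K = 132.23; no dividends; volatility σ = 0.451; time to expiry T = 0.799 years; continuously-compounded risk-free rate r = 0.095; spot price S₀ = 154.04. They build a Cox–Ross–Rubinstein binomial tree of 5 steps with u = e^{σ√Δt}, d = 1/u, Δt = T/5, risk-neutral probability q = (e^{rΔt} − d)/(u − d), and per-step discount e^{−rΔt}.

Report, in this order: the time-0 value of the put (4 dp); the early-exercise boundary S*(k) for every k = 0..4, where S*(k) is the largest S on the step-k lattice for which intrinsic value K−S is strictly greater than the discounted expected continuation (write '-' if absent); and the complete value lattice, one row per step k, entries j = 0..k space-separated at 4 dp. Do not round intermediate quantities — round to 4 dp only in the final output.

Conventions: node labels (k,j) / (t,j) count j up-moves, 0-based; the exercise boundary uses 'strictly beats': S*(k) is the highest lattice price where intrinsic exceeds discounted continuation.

Δt=0.15980  u=1.19756  d=0.83503  q=0.49724  discount=0.98493
step 5 (expiry): payoffs max(K−S,0) = 69.6919 42.5408 3.6019 0.0000 0.0000 0.0000
step 4: (k=4,j=0): S=74.8932, K−S=57.3368, hold=55.3446 ⇒ V=57.3368 exercise | (k=4,j=1): S=107.4083, K−S=24.8217, hold=22.8294 ⇒ V=24.8217 exercise | (k=4,j=2): S=154.0400, K−S=0.0000, hold=1.7836 ⇒ V=1.7836 continue | (k=4,j=3): S=220.9169, K−S=0.0000, hold=0.0000 ⇒ V=0.0000 continue | (k=4,j=4): S=316.8287, K−S=0.0000, hold=0.0000 ⇒ V=0.0000 continue  boundary S*=107.4083
step 3: (k=3,j=0): S=89.6892, K−S=42.5408, hold=40.5485 ⇒ V=42.5408 exercise | (k=3,j=1): S=128.6281, K−S=3.6019, hold=13.1647 ⇒ V=13.1647 continue | (k=3,j=2): S=184.4723, K−S=0.0000, hold=0.8832 ⇒ V=0.8832 continue | (k=3,j=3): S=264.5616, K−S=0.0000, hold=0.0000 ⇒ V=0.0000 continue  boundary S*=89.6892
step 2: (k=2,j=0): S=107.4083, K−S=24.8217, hold=27.5128 ⇒ V=27.5128 continue | (k=2,j=1): S=154.0400, K−S=0.0000, hold=6.9515 ⇒ V=6.9515 continue | (k=2,j=2): S=220.9169, K−S=0.0000, hold=0.4373 ⇒ V=0.4373 continue  boundary S*=-
step 1: (k=1,j=0): S=128.6281, K−S=3.6019, hold=17.0283 ⇒ V=17.0283 continue | (k=1,j=1): S=184.4723, K−S=0.0000, hold=3.6564 ⇒ V=3.6564 continue  boundary S*=-
step 0: (k=0,j=0): S=154.0400, K−S=0.0000, hold=10.2229 ⇒ V=10.2229 continue  boundary S*=-

price = 10.2229
boundary = - - - 89.6892 107.4083
tree:
10.2229
17.0283 3.6564
27.5128 6.9515 0.4373
42.5408 13.1647 0.8832 0.0000
57.3368 24.8217 1.7836 0.0000 0.0000
69.6919 42.5408 3.6019 0.0000 0.0000 0.0000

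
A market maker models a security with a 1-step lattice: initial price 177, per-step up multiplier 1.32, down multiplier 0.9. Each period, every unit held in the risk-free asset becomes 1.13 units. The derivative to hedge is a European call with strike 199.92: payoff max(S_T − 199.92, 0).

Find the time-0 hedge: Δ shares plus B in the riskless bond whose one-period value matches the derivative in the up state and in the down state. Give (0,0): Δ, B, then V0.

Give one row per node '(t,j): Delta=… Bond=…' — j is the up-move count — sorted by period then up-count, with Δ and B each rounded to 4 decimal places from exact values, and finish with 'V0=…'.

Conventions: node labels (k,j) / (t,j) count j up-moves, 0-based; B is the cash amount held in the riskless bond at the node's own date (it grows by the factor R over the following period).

(0,0): Delta=0.4536 Bond=-63.9444
V0=16.3413

Since d<R<u, set p* = (R−d)/(u−d) = 0.5476; price each node as the discounted p*-expectation of its children.
At maturity the claim pays: V(1,0)=0.0000, V(1,1)=33.7200
  t=0,j=0: stock 177.0000 → up 233.6400 (V=33.7200), down 159.3000 (V=0.0000). Price 16.3413; hedge Δ=0.4536, bond B=-63.9444.
Check: Δ(0,0)·S0 + B(0,0) = 16.3413 = V0.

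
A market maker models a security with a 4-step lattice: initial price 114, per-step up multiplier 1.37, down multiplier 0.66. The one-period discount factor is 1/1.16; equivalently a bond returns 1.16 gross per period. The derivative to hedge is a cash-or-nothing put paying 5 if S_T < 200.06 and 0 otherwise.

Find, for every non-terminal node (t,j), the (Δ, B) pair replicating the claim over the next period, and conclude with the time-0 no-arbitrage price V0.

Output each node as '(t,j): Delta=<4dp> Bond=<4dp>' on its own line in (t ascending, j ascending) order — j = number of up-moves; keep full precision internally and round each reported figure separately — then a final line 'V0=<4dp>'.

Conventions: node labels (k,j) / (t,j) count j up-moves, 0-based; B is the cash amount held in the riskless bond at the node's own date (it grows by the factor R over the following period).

The replicating-portfolio and risk-neutral prices coincide; use p* = (1.16−0.66)/(1.37−0.66) = 0.7042 for the latter.
Payoffs at expiry: V(4,0)=5.0000, V(4,1)=5.0000, V(4,2)=5.0000, V(4,3)=5.0000, V(4,4)=0.0000
(3,0): S=32.7745. Δ = (V_up−V_dn)/(S_up−S_dn) = (5.0000−5.0000)/(44.9011−21.6312) = 0.0000. V = [p*·5.0000 + (1−p*)·5.0000]/1.16 = 4.3103. B = V − Δ·S = 4.3103.
(3,1): S=68.0320. Δ = (V_up−V_dn)/(S_up−S_dn) = (5.0000−5.0000)/(93.2039−44.9011) = 0.0000. V = [p*·5.0000 + (1−p*)·5.0000]/1.16 = 4.3103. B = V − Δ·S = 4.3103.
(3,2): S=141.2180. Δ = (V_up−V_dn)/(S_up−S_dn) = (5.0000−5.0000)/(193.4686−93.2039) = 0.0000. V = [p*·5.0000 + (1−p*)·5.0000]/1.16 = 4.3103. B = V − Δ·S = 4.3103.
(3,3): S=293.1342. Δ = (V_up−V_dn)/(S_up−S_dn) = (0.0000−5.0000)/(401.5939−193.4686) = -0.0240. V = [p*·0.0000 + (1−p*)·5.0000]/1.16 = 1.2749. B = V − Δ·S = 8.3171.
(2,0): S=49.6584. Δ = (V_up−V_dn)/(S_up−S_dn) = (4.3103−4.3103)/(68.0320−32.7745) = 0.0000. V = [p*·4.3103 + (1−p*)·4.3103]/1.16 = 3.7158. B = V − Δ·S = 3.7158.
(2,1): S=103.0788. Δ = (V_up−V_dn)/(S_up−S_dn) = (4.3103−4.3103)/(141.2180−68.0320) = 0.0000. V = [p*·4.3103 + (1−p*)·4.3103]/1.16 = 3.7158. B = V − Δ·S = 3.7158.
(2,2): S=213.9666. Δ = (V_up−V_dn)/(S_up−S_dn) = (1.2749−4.3103)/(293.1342−141.2180) = -0.0200. V = [p*·1.2749 + (1−p*)·4.3103]/1.16 = 1.8730. B = V − Δ·S = 6.1483.
(1,0): S=75.2400. Δ = (V_up−V_dn)/(S_up−S_dn) = (3.7158−3.7158)/(103.0788−49.6584) = 0.0000. V = [p*·3.7158 + (1−p*)·3.7158]/1.16 = 3.2033. B = V − Δ·S = 3.2033.
(1,1): S=156.1800. Δ = (V_up−V_dn)/(S_up−S_dn) = (1.8730−3.7158)/(213.9666−103.0788) = -0.0166. V = [p*·1.8730 + (1−p*)·3.7158]/1.16 = 2.0845. B = V − Δ·S = 4.6800.
(0,0): S=114.0000. Δ = (V_up−V_dn)/(S_up−S_dn) = (2.0845−3.2033)/(156.1800−75.2400) = -0.0138. V = [p*·2.0845 + (1−p*)·3.2033]/1.16 = 2.0823. B = V − Δ·S = 3.6580.
As a check, the time-0 holding Δ(0,0)·S0 + B(0,0) comes to 2.0823 — exactly V0.

(0,0): Delta=-0.0138 Bond=3.6580
(1,0): Delta=0.0000 Bond=3.2033
(1,1): Delta=-0.0166 Bond=4.6800
(2,0): Delta=0.0000 Bond=3.7158
(2,1): Delta=0.0000 Bond=3.7158
(2,2): Delta=-0.0200 Bond=6.1483
(3,0): Delta=0.0000 Bond=4.3103
(3,1): Delta=0.0000 Bond=4.3103
(3,2): Delta=0.0000 Bond=4.3103
(3,3): Delta=-0.0240 Bond=8.3171
V0=2.0823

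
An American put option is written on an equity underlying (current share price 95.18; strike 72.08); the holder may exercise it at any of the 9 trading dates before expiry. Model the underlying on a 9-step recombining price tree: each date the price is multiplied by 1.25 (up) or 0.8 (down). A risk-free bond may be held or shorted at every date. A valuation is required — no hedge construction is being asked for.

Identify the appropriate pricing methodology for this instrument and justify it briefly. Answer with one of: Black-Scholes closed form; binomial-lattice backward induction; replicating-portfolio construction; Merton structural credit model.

framework: binomial-lattice backward induction

Key observation: the put (strike 72.08 on spot 95.18) is American-style on a 9-step discrete price model, so the early-exercise decision at every node requires stepwise backward valuation — a closed form cannot price the exercise right.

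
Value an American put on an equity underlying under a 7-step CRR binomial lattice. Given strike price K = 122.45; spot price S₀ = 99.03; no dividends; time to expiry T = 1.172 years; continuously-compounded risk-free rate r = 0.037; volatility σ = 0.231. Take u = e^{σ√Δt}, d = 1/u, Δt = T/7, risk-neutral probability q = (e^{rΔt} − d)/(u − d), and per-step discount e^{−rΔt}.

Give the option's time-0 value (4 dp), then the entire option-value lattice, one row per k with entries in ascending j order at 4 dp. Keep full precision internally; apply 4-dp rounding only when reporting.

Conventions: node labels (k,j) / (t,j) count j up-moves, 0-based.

price = 24.3102
tree:
24.3102
32.3516 16.8563
40.4777 23.8266 10.3438
47.8709 32.3516 15.9007 5.1142
54.5972 40.4777 23.4200 8.8473 1.5785
60.7169 47.8709 32.3516 14.7810 3.2363 0.0000
66.2847 54.5972 40.4777 23.4200 6.6350 0.0000 0.0000
71.3503 60.7169 47.8709 32.3516 13.6030 0.0000 0.0000 0.0000

params: Δt=0.16743 u=1.09913 d=0.90981 q=0.50921 e^(-rΔt)=0.99382
t_7 payoffs: 71.3503 60.7169 47.8709 32.3516 13.6030 0.0000 0.0000 0.0000
k=6: node(6,0) S=56.1653 payoff=66.2847 vs cont=65.5285 → 66.2847 [stop]  node(6,1) S=67.8528 payoff=54.5972 vs cont=53.8410 → 54.5972 [stop]  node(6,2) S=81.9723 payoff=40.4777 vs cont=39.7215 → 40.4777 [stop]  node(6,3) S=99.0300 payoff=23.4200 vs cont=22.6638 → 23.4200 [stop]  node(6,4) S=119.6372 payoff=2.8128 vs cont=6.6350 → 6.6350 [wait]  node(6,5) S=144.5327 payoff=0.0000 vs cont=0.0000 → 0.0000 [wait]  node(6,6) S=174.6086 payoff=0.0000 vs cont=0.0000 → 0.0000 [wait]
k=5: node(5,0) S=61.7331 payoff=60.7169 vs cont=59.9607 → 60.7169 [stop]  node(5,1) S=74.5791 payoff=47.8709 vs cont=47.1146 → 47.8709 [stop]  node(5,2) S=90.0984 payoff=32.3516 vs cont=31.5954 → 32.3516 [stop]  node(5,3) S=108.8470 payoff=13.6030 vs cont=14.7810 → 14.7810 [wait]  node(5,4) S=131.4971 payoff=0.0000 vs cont=3.2363 → 3.2363 [wait]  node(5,5) S=158.8605 payoff=0.0000 vs cont=0.0000 → 0.0000 [wait]
k=4: node(4,0) S=67.8528 payoff=54.5972 vs cont=53.8410 → 54.5972 [stop]  node(4,1) S=81.9723 payoff=40.4777 vs cont=39.7215 → 40.4777 [stop]  node(4,2) S=99.0300 payoff=23.4200 vs cont=23.2600 → 23.4200 [stop]  node(4,3) S=119.6372 payoff=2.8128 vs cont=8.8473 → 8.8473 [wait]  node(4,4) S=144.5327 payoff=0.0000 vs cont=1.5785 → 1.5785 [wait]
k=3: node(3,0) S=74.5791 payoff=47.8709 vs cont=47.1146 → 47.8709 [stop]  node(3,1) S=90.0984 payoff=32.3516 vs cont=31.5954 → 32.3516 [stop]  node(3,2) S=108.8470 payoff=13.6030 vs cont=15.9007 → 15.9007 [wait]  node(3,3) S=131.4971 payoff=0.0000 vs cont=5.1142 → 5.1142 [wait]
k=2: node(2,0) S=81.9723 payoff=40.4777 vs cont=39.7215 → 40.4777 [stop]  node(2,1) S=99.0300 payoff=23.4200 vs cont=23.8266 → 23.8266 [wait]  node(2,2) S=119.6372 payoff=2.8128 vs cont=10.3438 → 10.3438 [wait]
k=1: node(1,0) S=90.0984 payoff=32.3516 vs cont=31.8012 → 32.3516 [stop]  node(1,1) S=108.8470 payoff=13.6030 vs cont=16.8563 → 16.8563 [wait]
k=0: node(0,0) S=99.0300 payoff=23.4200 vs cont=24.3102 → 24.3102 [wait]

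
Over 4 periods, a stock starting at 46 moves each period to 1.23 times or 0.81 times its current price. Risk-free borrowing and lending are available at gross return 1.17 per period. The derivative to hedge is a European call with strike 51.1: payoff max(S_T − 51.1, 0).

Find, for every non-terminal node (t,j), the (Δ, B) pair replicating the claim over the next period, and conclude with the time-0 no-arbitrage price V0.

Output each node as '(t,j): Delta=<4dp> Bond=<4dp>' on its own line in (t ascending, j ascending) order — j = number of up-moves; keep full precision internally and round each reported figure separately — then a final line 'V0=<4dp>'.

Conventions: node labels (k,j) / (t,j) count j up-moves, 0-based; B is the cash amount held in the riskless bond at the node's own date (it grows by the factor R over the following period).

The replicating-portfolio and risk-neutral prices coincide; use p* = (1.17−0.81)/(1.23−0.81) = 0.8571 for the latter.
Payoffs at expiry: V(4,0)=0.0000, V(4,1)=0.0000, V(4,2)=0.0000, V(4,3)=18.2359, V(4,4)=54.1879
  t=3,j=0: stock 24.4463 → up 30.0689 (V=0.0000), down 19.8015 (V=0.0000). Price 0.0000; hedge Δ=0.0000, bond B=0.0000.
  t=3,j=1: stock 37.1221 → up 45.6602 (V=0.0000), down 30.0689 (V=0.0000). Price 0.0000; hedge Δ=0.0000, bond B=0.0000.
  t=3,j=2: stock 56.3707 → up 69.3359 (V=18.2359), down 45.6602 (V=0.0000). Price 13.3596; hedge Δ=0.7702, bond B=-30.0592.
  t=3,j=3: stock 85.5999 → up 105.2879 (V=54.1879), down 69.3359 (V=18.2359). Price 41.9247; hedge Δ=1.0000, bond B=-43.6752.
  t=2,j=0: stock 30.1806 → up 37.1221 (V=0.0000), down 24.4463 (V=0.0000). Price 0.0000; hedge Δ=0.0000, bond B=0.0000.
  t=2,j=1: stock 45.8298 → up 56.3707 (V=13.3596), down 37.1221 (V=0.0000). Price 9.7873; hedge Δ=0.6941, bond B=-22.0214.
  t=2,j=2: stock 69.5934 → up 85.5999 (V=41.9247), down 56.3707 (V=13.3596). Price 32.3453; hedge Δ=0.9773, bond B=-35.6667.
  t=1,j=0: stock 37.2600 → up 45.8298 (V=9.7873), down 30.1806 (V=0.0000). Price 7.1702; hedge Δ=0.6254, bond B=-16.1329.
  t=1,j=1: stock 56.5800 → up 69.5934 (V=32.3453), down 45.8298 (V=9.7873). Price 24.8912; hedge Δ=0.9493, bond B=-28.8183.
  t=0,j=0: stock 46.0000 → up 56.5800 (V=24.8912), down 37.2600 (V=7.1702). Price 19.1108; hedge Δ=0.9172, bond B=-23.0821.
As a check, the time-0 holding Δ(0,0)·S0 + B(0,0) comes to 19.1108 — exactly V0.

(0,0): Delta=0.9172 Bond=-23.0821
(1,0): Delta=0.6254 Bond=-16.1329
(1,1): Delta=0.9493 Bond=-28.8183
(2,0): Delta=0.0000 Bond=0.0000
(2,1): Delta=0.6941 Bond=-22.0214
(2,2): Delta=0.9773 Bond=-35.6667
(3,0): Delta=0.0000 Bond=0.0000
(3,1): Delta=0.0000 Bond=0.0000
(3,2): Delta=0.7702 Bond=-30.0592
(3,3): Delta=1.0000 Bond=-43.6752
V0=19.1108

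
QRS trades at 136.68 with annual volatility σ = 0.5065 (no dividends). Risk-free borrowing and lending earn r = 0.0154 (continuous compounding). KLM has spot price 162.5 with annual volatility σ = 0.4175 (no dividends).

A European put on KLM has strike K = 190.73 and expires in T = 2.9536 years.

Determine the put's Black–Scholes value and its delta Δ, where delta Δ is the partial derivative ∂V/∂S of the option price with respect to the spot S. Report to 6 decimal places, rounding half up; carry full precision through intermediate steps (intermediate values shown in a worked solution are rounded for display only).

σ√T = 0.4175·√2.9536 = 0.717517
d₁ = (ln(S/K) + (r+σ²/2)T) / (σ√T) = (ln(162.5/190.73) + (0.0154+0.4175²/2)·2.9536) / 0.717517 = (-0.160181 + 0.302901) / 0.717517 = 0.198908
d₂ = d₁ − σ√T = 0.198908 − 0.717517 = -0.518609
e^{−rT} = 0.955534
N(−d₁) = 0.421167,  N(−d₂) = 0.697983
Put price V = K·e^{−rT}·N(−d₂) − S·N(−d₁) = 127.206688 − 68.439679 = 58.767009
Δ = −N(−d₁) = -0.421167

price = 58.767009
Δ = -0.421167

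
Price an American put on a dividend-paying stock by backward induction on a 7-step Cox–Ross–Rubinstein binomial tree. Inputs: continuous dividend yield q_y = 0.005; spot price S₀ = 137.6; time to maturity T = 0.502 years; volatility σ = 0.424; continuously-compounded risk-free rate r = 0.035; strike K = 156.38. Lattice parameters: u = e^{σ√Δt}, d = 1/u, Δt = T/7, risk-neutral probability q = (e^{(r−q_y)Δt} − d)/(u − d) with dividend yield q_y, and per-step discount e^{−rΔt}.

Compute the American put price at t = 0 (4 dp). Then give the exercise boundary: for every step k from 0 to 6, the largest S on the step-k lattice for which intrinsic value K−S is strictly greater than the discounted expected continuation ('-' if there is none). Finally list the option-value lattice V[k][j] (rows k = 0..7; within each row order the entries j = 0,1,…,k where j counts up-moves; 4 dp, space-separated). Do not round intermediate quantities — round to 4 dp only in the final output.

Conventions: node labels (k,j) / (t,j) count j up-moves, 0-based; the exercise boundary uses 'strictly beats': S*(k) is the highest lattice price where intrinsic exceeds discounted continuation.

Δt=0.07171, u=1.12024, d=0.89266, q=0.48111, disc=e^(-rΔt)=0.99749
k=7 terminal: V=max(K-S,0) → 94.2310 78.3865 58.5026 33.5495 2.2346 0.0000 0.0000 0.0000
k=6: j=0 S=69.6219 intr=86.7581 cont=86.3910 V=86.7581[EX]; j=1 S=87.3716 intr=69.0084 cont=68.6477 V=69.0084[EX]; j=2 S=109.6464 intr=46.7336 cont=46.3809 V=46.7336[EX]; j=3 S=137.6000 intr=18.7800 cont=18.4373 V=18.7800[EX]; j=4 S=172.6802 intr=0.0000 cont=1.1566 V=1.1566[hold]; j=5 S=216.7038 intr=0.0000 cont=0.0000 V=0.0000[hold]; j=6 S=271.9510 intr=0.0000 cont=0.0000 V=0.0000[hold]  S*(6)=137.6000
k=5: j=0 S=77.9935 intr=78.3865 cont=78.0225 V=78.3865[EX]; j=1 S=97.8774 intr=58.5026 cont=58.1457 V=58.5026[EX]; j=2 S=122.8305 intr=33.5495 cont=33.2015 V=33.5495[EX]; j=3 S=154.1454 intr=2.2346 cont=10.2754 V=10.2754[hold]; j=4 S=193.4437 intr=0.0000 cont=0.5987 V=0.5987[hold]; j=5 S=242.7609 intr=0.0000 cont=0.0000 V=0.0000[hold]  S*(5)=122.8305
k=4: j=0 S=87.3716 intr=69.0084 cont=68.6477 V=69.0084[EX]; j=1 S=109.6464 intr=46.7336 cont=46.3809 V=46.7336[EX]; j=2 S=137.6000 intr=18.7800 cont=22.2961 V=22.2961[hold]; j=3 S=172.6802 intr=0.0000 cont=5.6058 V=5.6058[hold]; j=4 S=216.7038 intr=0.0000 cont=0.3099 V=0.3099[hold]  S*(4)=109.6464
k=3: j=0 S=97.8774 intr=58.5026 cont=58.1457 V=58.5026[EX]; j=1 S=122.8305 intr=33.5495 cont=34.8889 V=34.8889[hold]; j=2 S=154.1454 intr=2.2346 cont=14.2305 V=14.2305[hold]; j=3 S=193.4437 intr=0.0000 cont=3.0502 V=3.0502[hold]  S*(3)=97.8774
k=2: j=0 S=109.6464 intr=46.7336 cont=47.0237 V=47.0237[hold]; j=1 S=137.6000 intr=18.7800 cont=24.8874 V=24.8874[hold]; j=2 S=172.6802 intr=0.0000 cont=8.8294 V=8.8294[hold]  S*(2)=-
k=1: j=0 S=122.8305 intr=33.5495 cont=36.2826 V=36.2826[hold]; j=1 S=154.1454 intr=2.2346 cont=17.1187 V=17.1187[hold]  S*(1)=-
k=0: j=0 S=137.6000 intr=18.7800 cont=26.9948 V=26.9948[hold]  S*(0)=-

price = 26.9948
boundary = - - - 97.8774 109.6464 122.8305 137.6000
tree:
26.9948
36.2826 17.1187
47.0237 24.8874 8.8294
58.5026 34.8889 14.2305 3.0502
69.0084 46.7336 22.2961 5.6058 0.3099
78.3865 58.5026 33.5495 10.2754 0.5987 0.0000
86.7581 69.0084 46.7336 18.7800 1.1566 0.0000 0.0000
94.2310 78.3865 58.5026 33.5495 2.2346 0.0000 0.0000 0.0000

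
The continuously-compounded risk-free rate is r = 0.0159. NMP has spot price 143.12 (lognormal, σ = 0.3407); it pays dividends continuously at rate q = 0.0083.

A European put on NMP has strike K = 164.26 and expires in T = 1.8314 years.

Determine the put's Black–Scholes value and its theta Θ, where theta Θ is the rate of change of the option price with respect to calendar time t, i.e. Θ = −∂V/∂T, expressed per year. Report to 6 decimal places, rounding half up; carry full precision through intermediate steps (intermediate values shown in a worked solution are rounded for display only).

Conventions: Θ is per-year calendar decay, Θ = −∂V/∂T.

price = 37.650626
Θ = -5.923098

σ√T = 0.3407·√1.8314 = 0.461067
d₁ = (ln(S/K) + (r−q+σ²/2)T) / (σ√T) = (ln(143.12/164.26) + (0.0159−0.0083+0.3407²/2)·1.8314) / 0.461067 = (-0.137767 + 0.120210) / 0.461067 = -0.038080
d₂ = d₁ − σ√T = -0.038080 − 0.461067 = -0.499146
e^{−rT} = 0.971301
e^{−qT} = 0.984914
N(−d₁) = 0.515188,  N(−d₂) = 0.691162
Put price V = K·e^{−rT}·N(−d₂) − S·e^{−qT}·N(−d₁) = 110.271993 − 72.621367 = 37.650626
φ(d₁) = (1/√(2π))·e^{−d₁²/2} = 0.398653
Θ = −S·e^{−qT}·φ(d₁)·σ/(2√T) − q·S·e^{−qT}·N(−d₁) + r·K·e^{−rT}·N(−d₂) = −7.073665 − 0.602757 + 1.753325 = -5.923098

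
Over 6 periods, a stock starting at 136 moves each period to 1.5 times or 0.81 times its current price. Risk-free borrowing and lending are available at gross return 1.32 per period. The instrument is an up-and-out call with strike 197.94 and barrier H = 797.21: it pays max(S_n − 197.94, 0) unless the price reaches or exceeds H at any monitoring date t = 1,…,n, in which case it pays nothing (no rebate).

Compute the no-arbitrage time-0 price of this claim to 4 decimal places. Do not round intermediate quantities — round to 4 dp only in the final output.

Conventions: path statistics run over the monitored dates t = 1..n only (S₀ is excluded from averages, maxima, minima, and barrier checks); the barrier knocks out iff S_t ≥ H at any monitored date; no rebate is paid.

price = 15.8631

Under the martingale measure an up-move has probability p* = 0.7391; value the claim as the probability-weighted average of per-path payoffs, discounted 6 periods at R = 1.32.
Enumerate all 2^6 = 64 price paths (U = up ×1.5, D = down ×0.81); each path with k up-moves has probability p*^k·(1−p*)^(6−k).
DDDDDD: M=110.1600, payoff=0.0000, prob=0.000315
UDDDDD: M=204.0000, payoff=0.0000, prob=0.000893
DUDDDD: M=165.2400, payoff=0.0000, prob=0.000893
UUDDDD: M=306.0000, payoff=0.0000, prob=0.002530
DDUDDD: M=133.8444, payoff=0.0000, prob=0.000893
UDUDDD: M=247.8600, payoff=0.0000, prob=0.002530
DUUDDD: M=247.8600, payoff=0.0000, prob=0.002530
UUUDDD: M=459.0000, payoff=45.9914, prob=0.007169
DDDUDD: M=110.1600, payoff=0.0000, prob=0.000893
UDDUDD: M=204.0000, payoff=0.0000, prob=0.002530
DUDUDD: M=200.7666, payoff=0.0000, prob=0.002530
UUDUDD: M=371.7900, payoff=45.9914, prob=0.007169
DDUUDD: M=200.7666, payoff=0.0000, prob=0.002530
UDUUDD: M=371.7900, payoff=45.9914, prob=0.007169
DUUUDD: M=371.7900, payoff=45.9914, prob=0.007169
UUUUDD: M=688.5000, payoff=253.7849, prob=0.020311
DDDDUD: M=110.1600, payoff=0.0000, prob=0.000893
UDDDUD: M=204.0000, payoff=0.0000, prob=0.002530
DUDDUD: M=165.2400, payoff=0.0000, prob=0.002530
UUDDUD: M=306.0000, payoff=45.9914, prob=0.007169
DDUDUD: M=162.6209, payoff=0.0000, prob=0.002530
UDUDUD: M=301.1499, payoff=45.9914, prob=0.007169
DUUDUD: M=301.1499, payoff=45.9914, prob=0.007169
UUUDUD: M=557.6850, payoff=253.7849, prob=0.020311
DDDUUD: M=162.6209, payoff=0.0000, prob=0.002530
UDDUUD: M=301.1499, payoff=45.9914, prob=0.007169
DUDUUD: M=301.1499, payoff=45.9914, prob=0.007169
UUDUUD: M=557.6850, payoff=253.7849, prob=0.020311
DDUUUD: M=301.1499, payoff=45.9914, prob=0.007169
UDUUUD: M=557.6850, payoff=253.7849, prob=0.020311
DUUUUD: M=557.6850, payoff=253.7849, prob=0.020311
UUUUUD: M=1032.7500, payoff=0.0000, prob=0.057548
DDDDDU: M=110.1600, payoff=0.0000, prob=0.000893
UDDDDU: M=204.0000, payoff=0.0000, prob=0.002530
DUDDDU: M=165.2400, payoff=0.0000, prob=0.002530
UUDDDU: M=306.0000, payoff=45.9914, prob=0.007169
DDUDDU: M=133.8444, payoff=0.0000, prob=0.002530
UDUDDU: M=247.8600, payoff=45.9914, prob=0.007169
DUUDDU: M=247.8600, payoff=45.9914, prob=0.007169
UUUDDU: M=459.0000, payoff=253.7849, prob=0.020311
DDDUDU: M=131.7230, payoff=0.0000, prob=0.002530
UDDUDU: M=243.9314, payoff=45.9914, prob=0.007169
DUDUDU: M=243.9314, payoff=45.9914, prob=0.007169
UUDUDU: M=451.7249, payoff=253.7849, prob=0.020311
DDUUDU: M=243.9314, payoff=45.9914, prob=0.007169
UDUUDU: M=451.7249, payoff=253.7849, prob=0.020311
DUUUDU: M=451.7249, payoff=253.7849, prob=0.020311
UUUUDU: M=836.5275, payoff=0.0000, prob=0.057548
DDDDUU: M=131.7230, payoff=0.0000, prob=0.002530
UDDDUU: M=243.9314, payoff=45.9914, prob=0.007169
DUDDUU: M=243.9314, payoff=45.9914, prob=0.007169
UUDDUU: M=451.7249, payoff=253.7849, prob=0.020311
DDUDUU: M=243.9314, payoff=45.9914, prob=0.007169
UDUDUU: M=451.7249, payoff=253.7849, prob=0.020311
DUUDUU: M=451.7249, payoff=253.7849, prob=0.020311
UUUDUU: M=836.5275, payoff=0.0000, prob=0.057548
DDDUUU: M=243.9314, payoff=45.9914, prob=0.007169
UDDUUU: M=451.7249, payoff=253.7849, prob=0.020311
DUDUUU: M=451.7249, payoff=253.7849, prob=0.020311
UUDUUU: M=836.5275, payoff=0.0000, prob=0.057548
DDUUUU: M=451.7249, payoff=253.7849, prob=0.020311
UDUUUU: M=836.5275, payoff=0.0000, prob=0.057548
DUUUUU: M=836.5275, payoff=0.0000, prob=0.057548
UUUUUU: M=1549.1250, payoff=0.0000, prob=0.163052
Price = Σ prob·payoff / R^6 = 83.913206 / 5.289853 = 15.8631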